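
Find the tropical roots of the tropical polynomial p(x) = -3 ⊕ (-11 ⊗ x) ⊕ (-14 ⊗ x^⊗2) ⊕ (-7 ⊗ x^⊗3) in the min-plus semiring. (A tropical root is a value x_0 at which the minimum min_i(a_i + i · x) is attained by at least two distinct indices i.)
Roots: {-7, 3, 8}

Each tropical root is a break point of the lower envelope of the lines y = a_i + i · x (there are 4 lines, with slopes 0, 1, ..., 3). Only the lines that attain the minimum somewhere contribute to roots; other lines are dominated. Here the surviving (envelope) indices are i = 3, i = 2, i = 1, i = 0.
Intersections between consecutive envelope lines give the roots: for adjacent envelope indices i < j the intersection is x = (a_i − a_j) / (j − i). Reading off the sorted break points: {-7, 3, 8}.
Verification: at each break x_0, at least two indices attain the minimum of min_i(a_i + i · x_0).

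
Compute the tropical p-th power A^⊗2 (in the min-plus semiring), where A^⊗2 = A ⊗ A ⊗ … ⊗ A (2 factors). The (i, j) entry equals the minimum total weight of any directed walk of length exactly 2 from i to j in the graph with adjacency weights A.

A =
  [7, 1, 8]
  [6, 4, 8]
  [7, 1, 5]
A^⊗2 =
  [7, 5, 9]
  [10, 7, 12]
  [7, 5, 9]

Each entry (A^⊗2)_ij equals the minimum over all length-2 walks i = v_0 → v_1 → … → v_2 = j of Σ_t A[v_t][v_{t+1}]. For example, for (i, j) = (0, 2) we minimise over 3 possible intermediate vertex sequences; the minimum is 9, attained along the walk 0 → 1 → 2.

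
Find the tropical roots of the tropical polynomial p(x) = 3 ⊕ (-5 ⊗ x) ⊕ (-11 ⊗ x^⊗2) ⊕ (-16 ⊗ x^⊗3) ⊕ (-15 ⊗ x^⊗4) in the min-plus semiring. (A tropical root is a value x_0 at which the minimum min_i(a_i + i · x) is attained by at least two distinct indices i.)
Roots: {-1, 5, 6, 8}

Each tropical root is a break point of the lower envelope of the lines y = a_i + i · x (there are 5 lines, with slopes 0, 1, ..., 4). Only the lines that attain the minimum somewhere contribute to roots; other lines are dominated. Here the surviving (envelope) indices are i = 4, i = 3, i = 2, i = 1, i = 0.
Intersections between consecutive envelope lines give the roots: for adjacent envelope indices i < j the intersection is x = (a_i − a_j) / (j − i). Reading off the sorted break points: {-1, 5, 6, 8}.
Verification: at each break x_0, at least two indices attain the minimum of min_i(a_i + i · x_0).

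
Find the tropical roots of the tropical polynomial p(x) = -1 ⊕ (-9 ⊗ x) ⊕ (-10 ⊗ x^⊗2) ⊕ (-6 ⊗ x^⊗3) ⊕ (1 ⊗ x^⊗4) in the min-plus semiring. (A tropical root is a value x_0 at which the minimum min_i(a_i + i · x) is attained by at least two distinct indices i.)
Roots: {-7, -4, 1, 8}

Each tropical root is a break point of the lower envelope of the lines y = a_i + i · x (there are 5 lines, with slopes 0, 1, ..., 4). Only the lines that attain the minimum somewhere contribute to roots; other lines are dominated. Here the surviving (envelope) indices are i = 4, i = 3, i = 2, i = 1, i = 0.
Intersections between consecutive envelope lines give the roots: for adjacent envelope indices i < j the intersection is x = (a_i − a_j) / (j − i). Reading off the sorted break points: {-7, -4, 1, 8}.
Verification: at each break x_0, at least two indices attain the minimum of min_i(a_i + i · x_0).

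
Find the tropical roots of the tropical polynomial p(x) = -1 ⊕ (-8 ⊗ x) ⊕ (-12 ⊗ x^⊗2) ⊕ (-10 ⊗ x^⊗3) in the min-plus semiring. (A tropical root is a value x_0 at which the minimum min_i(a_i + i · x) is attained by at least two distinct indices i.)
Roots: {-2, 4, 7}

Each tropical root is a break point of the lower envelope of the lines y = a_i + i · x (there are 4 lines, with slopes 0, 1, ..., 3). Only the lines that attain the minimum somewhere contribute to roots; other lines are dominated. Here the surviving (envelope) indices are i = 3, i = 2, i = 1, i = 0.
Intersections between consecutive envelope lines give the roots: for adjacent envelope indices i < j the intersection is x = (a_i − a_j) / (j − i). Reading off the sorted break points: {-2, 4, 7}.
Verification: at each break x_0, at least two indices attain the minimum of min_i(a_i + i · x_0).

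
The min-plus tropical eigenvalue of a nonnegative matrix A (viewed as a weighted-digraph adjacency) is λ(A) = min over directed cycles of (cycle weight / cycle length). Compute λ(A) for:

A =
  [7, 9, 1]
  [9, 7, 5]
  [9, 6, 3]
λ(A) = 3

Enumerate directed cycles and compute their means (weight / length). Sample:
  cycle 0 → 0: weight = 7, length = 1, mean = 7/1 ≈ 7.000
  cycle 1 → 1: weight = 7, length = 1, mean = 7/1 ≈ 7.000
  cycle 2 → 2: weight = 3, length = 1, mean = 3/1 ≈ 3.000
  cycle 0 → 1 → 0: weight = 18, length = 2, mean = 18/2 ≈ 9.000
  cycle 0 → 2 → 0: weight = 10, length = 2, mean = 10/2 ≈ 5.000
  cycle 1 → 0 → 1: weight = 18, length = 2, mean = 18/2 ≈ 9.000
Minimum mean = 3.000, attained e.g. along the cycle 2 → 2 with weight 3 and length 1. So λ(A) = 3/1 = 3.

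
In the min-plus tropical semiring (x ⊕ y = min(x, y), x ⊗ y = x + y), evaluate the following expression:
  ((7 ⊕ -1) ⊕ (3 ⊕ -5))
((7 ⊕ -1) ⊕ (3 ⊕ -5)) = -5

Expand innermost to outermost. Recall ⊕ takes the minimum of its arguments and ⊗ takes their sum. Working out the expression ((7 ⊕ -1) ⊕ (3 ⊕ -5)) gives -5.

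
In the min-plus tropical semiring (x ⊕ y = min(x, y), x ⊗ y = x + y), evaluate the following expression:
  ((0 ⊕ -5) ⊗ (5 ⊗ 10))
((0 ⊕ -5) ⊗ (5 ⊗ 10)) = 10

Expand innermost to outermost. Recall ⊕ takes the minimum of its arguments and ⊗ takes their sum. Working out the expression ((0 ⊕ -5) ⊗ (5 ⊗ 10)) gives 10.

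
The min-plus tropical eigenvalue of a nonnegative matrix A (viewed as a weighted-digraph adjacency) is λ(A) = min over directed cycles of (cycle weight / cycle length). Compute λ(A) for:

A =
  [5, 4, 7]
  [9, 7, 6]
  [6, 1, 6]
λ(A) = 7/2

Enumerate directed cycles and compute their means (weight / length). Sample:
  cycle 0 → 0: weight = 5, length = 1, mean = 5/1 ≈ 5.000
  cycle 1 → 1: weight = 7, length = 1, mean = 7/1 ≈ 7.000
  cycle 2 → 2: weight = 6, length = 1, mean = 6/1 ≈ 6.000
  cycle 0 → 1 → 0: weight = 13, length = 2, mean = 13/2 ≈ 6.500
  cycle 0 → 2 → 0: weight = 13, length = 2, mean = 13/2 ≈ 6.500
  cycle 1 → 0 → 1: weight = 13, length = 2, mean = 13/2 ≈ 6.500
Minimum mean = 3.500, attained e.g. along the cycle 1 → 2 → 1 with weight 7 and length 2. So λ(A) = 7/2 = 7/2.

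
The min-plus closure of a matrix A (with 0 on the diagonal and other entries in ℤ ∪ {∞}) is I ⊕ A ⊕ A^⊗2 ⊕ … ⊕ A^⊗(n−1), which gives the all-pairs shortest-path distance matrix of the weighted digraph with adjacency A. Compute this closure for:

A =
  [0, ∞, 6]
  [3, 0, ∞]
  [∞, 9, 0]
Closure =
  [0, 15, 6]
  [3, 0, 9]
  [12, 9, 0]

This is the Floyd-Warshall all-pairs shortest-path computation. For each intermediate vertex k = 0, 1, …, 2, update dist[i][j] ← min(dist[i][j], dist[i][k] + dist[k][j]). The final matrix gives, for each (i, j), the minimum total weight of any directed path from i to j (possibly empty when i = j).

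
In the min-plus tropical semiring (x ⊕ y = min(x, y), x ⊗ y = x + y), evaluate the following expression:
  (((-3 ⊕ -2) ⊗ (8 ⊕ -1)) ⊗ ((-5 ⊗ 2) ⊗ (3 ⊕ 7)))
(((-3 ⊕ -2) ⊗ (8 ⊕ -1)) ⊗ ((-5 ⊗ 2) ⊗ (3 ⊕ 7))) = -4

Expand innermost to outermost. Recall ⊕ takes the minimum of its arguments and ⊗ takes their sum. Working out the expression (((-3 ⊕ -2) ⊗ (8 ⊕ -1)) ⊗ ((-5 ⊗ 2) ⊗ (3 ⊕ 7))) gives -4.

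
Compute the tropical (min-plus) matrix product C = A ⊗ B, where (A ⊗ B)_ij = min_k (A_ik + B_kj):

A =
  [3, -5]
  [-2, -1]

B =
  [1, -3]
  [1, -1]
A ⊗ B =
  [-4, -6]
  [-1, -5]

Apply the min-plus product entry-by-entry:
  C[0][0] = min over k of (A[0][0] + B[0][0] = 3 + 1 = 4, A[0][1] + B[1][0] = -5 + 1 = -4) = -4 (attained at k = 1)
  C[0][1] = min over k of (A[0][0] + B[0][1] = 3 + -3 = 0, A[0][1] + B[1][1] = -5 + -1 = -6) = -6 (attained at k = 1)
  C[1][0] = min over k of (A[1][0] + B[0][0] = -2 + 1 = -1, A[1][1] + B[1][0] = -1 + 1 = 0) = -1 (attained at k = 0)
  C[1][1] = min over k of (A[1][0] + B[0][1] = -2 + -3 = -5, A[1][1] + B[1][1] = -1 + -1 = -2) = -5 (attained at k = 0)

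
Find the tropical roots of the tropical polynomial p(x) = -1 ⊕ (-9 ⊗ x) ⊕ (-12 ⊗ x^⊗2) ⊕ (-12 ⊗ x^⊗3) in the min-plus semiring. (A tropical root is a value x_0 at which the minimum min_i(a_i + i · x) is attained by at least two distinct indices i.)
Roots: {0, 3, 8}

Each tropical root is a break point of the lower envelope of the lines y = a_i + i · x (there are 4 lines, with slopes 0, 1, ..., 3). Only the lines that attain the minimum somewhere contribute to roots; other lines are dominated. Here the surviving (envelope) indices are i = 3, i = 2, i = 1, i = 0.
Intersections between consecutive envelope lines give the roots: for adjacent envelope indices i < j the intersection is x = (a_i − a_j) / (j − i). Reading off the sorted break points: {0, 3, 8}.
Verification: at each break x_0, at least two indices attain the minimum of min_i(a_i + i · x_0).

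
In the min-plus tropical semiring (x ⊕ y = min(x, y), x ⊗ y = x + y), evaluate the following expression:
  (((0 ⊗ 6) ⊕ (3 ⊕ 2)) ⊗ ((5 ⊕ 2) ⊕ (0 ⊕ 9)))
(((0 ⊗ 6) ⊕ (3 ⊕ 2)) ⊗ ((5 ⊕ 2) ⊕ (0 ⊕ 9))) = 2

Expand innermost to outermost. Recall ⊕ takes the minimum of its arguments and ⊗ takes their sum. Working out the expression (((0 ⊗ 6) ⊕ (3 ⊕ 2)) ⊗ ((5 ⊕ 2) ⊕ (0 ⊕ 9))) gives 2.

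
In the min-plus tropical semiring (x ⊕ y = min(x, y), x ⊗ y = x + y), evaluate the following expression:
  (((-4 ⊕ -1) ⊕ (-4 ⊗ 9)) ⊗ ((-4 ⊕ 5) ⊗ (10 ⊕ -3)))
(((-4 ⊕ -1) ⊕ (-4 ⊗ 9)) ⊗ ((-4 ⊕ 5) ⊗ (10 ⊕ -3))) = -11

Expand innermost to outermost. Recall ⊕ takes the minimum of its arguments and ⊗ takes their sum. Working out the expression (((-4 ⊕ -1) ⊕ (-4 ⊗ 9)) ⊗ ((-4 ⊕ 5) ⊗ (10 ⊕ -3))) gives -11.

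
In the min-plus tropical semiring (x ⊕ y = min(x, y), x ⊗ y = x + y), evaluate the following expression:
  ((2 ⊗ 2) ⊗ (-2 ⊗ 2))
((2 ⊗ 2) ⊗ (-2 ⊗ 2)) = 4

Expand innermost to outermost. Recall ⊕ takes the minimum of its arguments and ⊗ takes their sum. Working out the expression ((2 ⊗ 2) ⊗ (-2 ⊗ 2)) gives 4.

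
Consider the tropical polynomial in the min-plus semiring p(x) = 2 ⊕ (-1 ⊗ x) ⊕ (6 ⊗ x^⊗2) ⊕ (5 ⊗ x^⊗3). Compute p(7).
p(7) = 2

A tropical monomial a ⊗ x^⊗i evaluates to a + i · x. Evaluating each term at x = 7:
  Term 0 contributes 2 + 0 · 7 = 2
  Term 1 contributes -1 + 1 · 7 = 6
  Term 2 contributes 6 + 2 · 7 = 20
  Term 3 contributes 5 + 3 · 7 = 26
p(7) = ⊕ of these = min[2, 6, 20, 26] = 2.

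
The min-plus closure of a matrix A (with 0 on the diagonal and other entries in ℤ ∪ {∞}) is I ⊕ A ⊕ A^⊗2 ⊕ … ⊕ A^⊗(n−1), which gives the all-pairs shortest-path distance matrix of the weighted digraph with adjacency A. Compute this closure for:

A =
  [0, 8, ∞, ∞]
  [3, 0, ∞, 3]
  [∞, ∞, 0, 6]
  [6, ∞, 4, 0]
Closure =
  [0, 8, 15, 11]
  [3, 0, 7, 3]
  [12, 20, 0, 6]
  [6, 14, 4, 0]

This is the Floyd-Warshall all-pairs shortest-path computation. For each intermediate vertex k = 0, 1, …, 3, update dist[i][j] ← min(dist[i][j], dist[i][k] + dist[k][j]). The final matrix gives, for each (i, j), the minimum total weight of any directed path from i to j (possibly empty when i = j).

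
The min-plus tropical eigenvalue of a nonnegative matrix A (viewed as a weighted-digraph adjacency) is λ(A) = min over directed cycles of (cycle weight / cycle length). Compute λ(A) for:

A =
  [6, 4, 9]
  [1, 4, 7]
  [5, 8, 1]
λ(A) = 1

Enumerate directed cycles and compute their means (weight / length). Sample:
  cycle 0 → 0: weight = 6, length = 1, mean = 6/1 ≈ 6.000
  cycle 1 → 1: weight = 4, length = 1, mean = 4/1 ≈ 4.000
  cycle 2 → 2: weight = 1, length = 1, mean = 1/1 ≈ 1.000
  cycle 0 → 1 → 0: weight = 5, length = 2, mean = 5/2 ≈ 2.500
  cycle 0 → 2 → 0: weight = 14, length = 2, mean = 14/2 ≈ 7.000
  cycle 1 → 0 → 1: weight = 5, length = 2, mean = 5/2 ≈ 2.500
Minimum mean = 1.000, attained e.g. along the cycle 2 → 2 with weight 1 and length 1. So λ(A) = 1/1 = 1.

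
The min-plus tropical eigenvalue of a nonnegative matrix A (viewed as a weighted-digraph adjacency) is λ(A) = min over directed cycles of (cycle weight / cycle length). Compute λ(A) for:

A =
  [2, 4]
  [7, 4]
λ(A) = 2

Enumerate directed cycles and compute their means (weight / length). Sample:
  cycle 0 → 0: weight = 2, length = 1, mean = 2/1 ≈ 2.000
  cycle 1 → 1: weight = 4, length = 1, mean = 4/1 ≈ 4.000
  cycle 0 → 1 → 0: weight = 11, length = 2, mean = 11/2 ≈ 5.500
  cycle 1 → 0 → 1: weight = 11, length = 2, mean = 11/2 ≈ 5.500
Minimum mean = 2.000, attained e.g. along the cycle 0 → 0 with weight 2 and length 1. So λ(A) = 2/1 = 2.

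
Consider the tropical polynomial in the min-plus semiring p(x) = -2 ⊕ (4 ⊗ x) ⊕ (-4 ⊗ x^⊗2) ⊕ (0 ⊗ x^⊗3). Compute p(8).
p(8) = -2

A tropical monomial a ⊗ x^⊗i evaluates to a + i · x. Evaluating each term at x = 8:
  Term 0 contributes -2 + 0 · 8 = -2
  Term 1 contributes 4 + 1 · 8 = 12
  Term 2 contributes -4 + 2 · 8 = 12
  Term 3 contributes 0 + 3 · 8 = 24
p(8) = ⊕ of these = min[-2, 12, 12, 24] = -2.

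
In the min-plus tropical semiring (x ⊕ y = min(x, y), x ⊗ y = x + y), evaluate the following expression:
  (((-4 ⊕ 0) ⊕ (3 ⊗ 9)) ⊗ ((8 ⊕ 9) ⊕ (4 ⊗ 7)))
(((-4 ⊕ 0) ⊕ (3 ⊗ 9)) ⊗ ((8 ⊕ 9) ⊕ (4 ⊗ 7))) = 4

Expand innermost to outermost. Recall ⊕ takes the minimum of its arguments and ⊗ takes their sum. Working out the expression (((-4 ⊕ 0) ⊕ (3 ⊗ 9)) ⊗ ((8 ⊕ 9) ⊕ (4 ⊗ 7))) gives 4.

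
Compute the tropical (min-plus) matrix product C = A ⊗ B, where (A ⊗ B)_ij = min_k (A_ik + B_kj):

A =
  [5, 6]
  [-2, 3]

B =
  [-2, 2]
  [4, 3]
A ⊗ B =
  [3, 7]
  [-4, 0]

Apply the min-plus product entry-by-entry:
  C[0][0] = min over k of (A[0][0] + B[0][0] = 5 + -2 = 3, A[0][1] + B[1][0] = 6 + 4 = 10) = 3 (attained at k = 0)
  C[0][1] = min over k of (A[0][0] + B[0][1] = 5 + 2 = 7, A[0][1] + B[1][1] = 6 + 3 = 9) = 7 (attained at k = 0)
  C[1][0] = min over k of (A[1][0] + B[0][0] = -2 + -2 = -4, A[1][1] + B[1][0] = 3 + 4 = 7) = -4 (attained at k = 0)
  C[1][1] = min over k of (A[1][0] + B[0][1] = -2 + 2 = 0, A[1][1] + B[1][1] = 3 + 3 = 6) = 0 (attained at k = 0)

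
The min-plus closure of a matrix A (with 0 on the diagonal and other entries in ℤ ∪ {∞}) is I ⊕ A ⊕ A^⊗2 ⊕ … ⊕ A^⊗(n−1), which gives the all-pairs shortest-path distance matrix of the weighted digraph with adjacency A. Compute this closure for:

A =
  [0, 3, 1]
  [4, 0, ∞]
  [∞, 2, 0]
Closure =
  [0, 3, 1]
  [4, 0, 5]
  [6, 2, 0]

This is the Floyd-Warshall all-pairs shortest-path computation. For each intermediate vertex k = 0, 1, …, 2, update dist[i][j] ← min(dist[i][j], dist[i][k] + dist[k][j]). The final matrix gives, for each (i, j), the minimum total weight of any directed path from i to j (possibly empty when i = j).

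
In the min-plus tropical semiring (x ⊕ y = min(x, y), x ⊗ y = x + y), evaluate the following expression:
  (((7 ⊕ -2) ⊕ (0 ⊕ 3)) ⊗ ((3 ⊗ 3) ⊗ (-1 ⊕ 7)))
(((7 ⊕ -2) ⊕ (0 ⊕ 3)) ⊗ ((3 ⊗ 3) ⊗ (-1 ⊕ 7))) = 3

Expand innermost to outermost. Recall ⊕ takes the minimum of its arguments and ⊗ takes their sum. Working out the expression (((7 ⊕ -2) ⊕ (0 ⊕ 3)) ⊗ ((3 ⊗ 3) ⊗ (-1 ⊕ 7))) gives 3.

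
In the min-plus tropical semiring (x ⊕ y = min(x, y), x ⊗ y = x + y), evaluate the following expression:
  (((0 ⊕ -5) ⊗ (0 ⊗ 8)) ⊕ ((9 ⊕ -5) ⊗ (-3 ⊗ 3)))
(((0 ⊕ -5) ⊗ (0 ⊗ 8)) ⊕ ((9 ⊕ -5) ⊗ (-3 ⊗ 3))) = -5

Expand innermost to outermost. Recall ⊕ takes the minimum of its arguments and ⊗ takes their sum. Working out the expression (((0 ⊕ -5) ⊗ (0 ⊗ 8)) ⊕ ((9 ⊕ -5) ⊗ (-3 ⊗ 3))) gives -5.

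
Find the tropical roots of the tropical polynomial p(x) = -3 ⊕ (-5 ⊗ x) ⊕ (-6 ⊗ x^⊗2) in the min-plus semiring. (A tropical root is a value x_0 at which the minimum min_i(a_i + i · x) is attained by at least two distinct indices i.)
Roots: {1, 2}

Each tropical root is a break point of the lower envelope of the lines y = a_i + i · x (there are 3 lines, with slopes 0, 1, ..., 2). Only the lines that attain the minimum somewhere contribute to roots; other lines are dominated. Here the surviving (envelope) indices are i = 2, i = 1, i = 0.
Intersections between consecutive envelope lines give the roots: for adjacent envelope indices i < j the intersection is x = (a_i − a_j) / (j − i). Reading off the sorted break points: {1, 2}.
Verification: at each break x_0, at least two indices attain the minimum of min_i(a_i + i · x_0).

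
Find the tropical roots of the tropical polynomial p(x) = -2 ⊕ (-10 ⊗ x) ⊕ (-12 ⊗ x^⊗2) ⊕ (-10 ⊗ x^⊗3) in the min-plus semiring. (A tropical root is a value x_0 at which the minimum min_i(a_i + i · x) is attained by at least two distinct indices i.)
Roots: {-2, 2, 8}

Each tropical root is a break point of the lower envelope of the lines y = a_i + i · x (there are 4 lines, with slopes 0, 1, ..., 3). Only the lines that attain the minimum somewhere contribute to roots; other lines are dominated. Here the surviving (envelope) indices are i = 3, i = 2, i = 1, i = 0.
Intersections between consecutive envelope lines give the roots: for adjacent envelope indices i < j the intersection is x = (a_i − a_j) / (j − i). Reading off the sorted break points: {-2, 2, 8}.
Verification: at each break x_0, at least two indices attain the minimum of min_i(a_i + i · x_0).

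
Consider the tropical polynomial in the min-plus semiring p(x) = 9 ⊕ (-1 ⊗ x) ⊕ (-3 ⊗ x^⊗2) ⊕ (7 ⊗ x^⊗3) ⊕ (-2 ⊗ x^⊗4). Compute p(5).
p(5) = 4

A tropical monomial a ⊗ x^⊗i evaluates to a + i · x. Evaluating each term at x = 5:
  Term 0 contributes 9 + 0 · 5 = 9
  Term 1 contributes -1 + 1 · 5 = 4
  Term 2 contributes -3 + 2 · 5 = 7
  Term 3 contributes 7 + 3 · 5 = 22
  Term 4 contributes -2 + 4 · 5 = 18
p(5) = ⊕ of these = min[9, 4, 7, 22, 18] = 4.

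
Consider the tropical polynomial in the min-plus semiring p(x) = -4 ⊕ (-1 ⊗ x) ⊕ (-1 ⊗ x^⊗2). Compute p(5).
p(5) = -4

A tropical monomial a ⊗ x^⊗i evaluates to a + i · x. Evaluating each term at x = 5:
  Term 0 contributes -4 + 0 · 5 = -4
  Term 1 contributes -1 + 1 · 5 = 4
  Term 2 contributes -1 + 2 · 5 = 9
p(5) = ⊕ of these = min[-4, 4, 9] = -4.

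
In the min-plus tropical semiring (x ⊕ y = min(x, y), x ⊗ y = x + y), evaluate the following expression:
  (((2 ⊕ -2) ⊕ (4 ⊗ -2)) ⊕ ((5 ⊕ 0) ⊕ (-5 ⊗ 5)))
(((2 ⊕ -2) ⊕ (4 ⊗ -2)) ⊕ ((5 ⊕ 0) ⊕ (-5 ⊗ 5))) = -2

Expand innermost to outermost. Recall ⊕ takes the minimum of its arguments and ⊗ takes their sum. Working out the expression (((2 ⊕ -2) ⊕ (4 ⊗ -2)) ⊕ ((5 ⊕ 0) ⊕ (-5 ⊗ 5))) gives -2.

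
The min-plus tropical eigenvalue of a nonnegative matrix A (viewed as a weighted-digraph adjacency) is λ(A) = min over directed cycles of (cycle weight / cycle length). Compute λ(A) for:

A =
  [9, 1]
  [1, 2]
λ(A) = 1

Enumerate directed cycles and compute their means (weight / length). Sample:
  cycle 0 → 0: weight = 9, length = 1, mean = 9/1 ≈ 9.000
  cycle 1 → 1: weight = 2, length = 1, mean = 2/1 ≈ 2.000
  cycle 0 → 1 → 0: weight = 2, length = 2, mean = 2/2 ≈ 1.000
  cycle 1 → 0 → 1: weight = 2, length = 2, mean = 2/2 ≈ 1.000
Minimum mean = 1.000, attained e.g. along the cycle 0 → 1 → 0 with weight 2 and length 2. So λ(A) = 2/2 = 1.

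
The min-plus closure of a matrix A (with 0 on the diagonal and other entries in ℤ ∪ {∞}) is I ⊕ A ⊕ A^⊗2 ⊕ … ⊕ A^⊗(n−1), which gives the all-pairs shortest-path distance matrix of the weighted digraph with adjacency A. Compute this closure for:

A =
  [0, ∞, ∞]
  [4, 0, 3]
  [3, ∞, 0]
Closure =
  [0, ∞, ∞]
  [4, 0, 3]
  [3, ∞, 0]

This is the Floyd-Warshall all-pairs shortest-path computation. For each intermediate vertex k = 0, 1, …, 2, update dist[i][j] ← min(dist[i][j], dist[i][k] + dist[k][j]). The final matrix gives, for each (i, j), the minimum total weight of any directed path from i to j (possibly empty when i = j).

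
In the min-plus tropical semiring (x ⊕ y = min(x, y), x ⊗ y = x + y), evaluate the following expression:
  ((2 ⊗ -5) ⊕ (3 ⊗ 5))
((2 ⊗ -5) ⊕ (3 ⊗ 5)) = -3

Expand innermost to outermost. Recall ⊕ takes the minimum of its arguments and ⊗ takes their sum. Working out the expression ((2 ⊗ -5) ⊕ (3 ⊗ 5)) gives -3.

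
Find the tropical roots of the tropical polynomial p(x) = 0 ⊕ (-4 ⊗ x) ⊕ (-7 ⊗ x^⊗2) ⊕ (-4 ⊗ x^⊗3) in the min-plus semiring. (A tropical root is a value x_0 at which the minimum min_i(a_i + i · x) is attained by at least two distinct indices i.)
Roots: {-3, 3, 4}

Each tropical root is a break point of the lower envelope of the lines y = a_i + i · x (there are 4 lines, with slopes 0, 1, ..., 3). Only the lines that attain the minimum somewhere contribute to roots; other lines are dominated. Here the surviving (envelope) indices are i = 3, i = 2, i = 1, i = 0.
Intersections between consecutive envelope lines give the roots: for adjacent envelope indices i < j the intersection is x = (a_i − a_j) / (j − i). Reading off the sorted break points: {-3, 3, 4}.
Verification: at each break x_0, at least two indices attain the minimum of min_i(a_i + i · x_0).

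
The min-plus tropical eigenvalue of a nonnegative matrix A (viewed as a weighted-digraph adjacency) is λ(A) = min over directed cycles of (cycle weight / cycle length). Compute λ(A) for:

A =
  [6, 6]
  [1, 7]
λ(A) = 7/2

Enumerate directed cycles and compute their means (weight / length). Sample:
  cycle 0 → 0: weight = 6, length = 1, mean = 6/1 ≈ 6.000
  cycle 1 → 1: weight = 7, length = 1, mean = 7/1 ≈ 7.000
  cycle 0 → 1 → 0: weight = 7, length = 2, mean = 7/2 ≈ 3.500
  cycle 1 → 0 → 1: weight = 7, length = 2, mean = 7/2 ≈ 3.500
Minimum mean = 3.500, attained e.g. along the cycle 0 → 1 → 0 with weight 7 and length 2. So λ(A) = 7/2 = 7/2.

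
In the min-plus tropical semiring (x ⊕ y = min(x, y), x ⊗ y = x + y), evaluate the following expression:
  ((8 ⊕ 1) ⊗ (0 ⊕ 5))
((8 ⊕ 1) ⊗ (0 ⊕ 5)) = 1

Expand innermost to outermost. Recall ⊕ takes the minimum of its arguments and ⊗ takes their sum. Working out the expression ((8 ⊕ 1) ⊗ (0 ⊕ 5)) gives 1.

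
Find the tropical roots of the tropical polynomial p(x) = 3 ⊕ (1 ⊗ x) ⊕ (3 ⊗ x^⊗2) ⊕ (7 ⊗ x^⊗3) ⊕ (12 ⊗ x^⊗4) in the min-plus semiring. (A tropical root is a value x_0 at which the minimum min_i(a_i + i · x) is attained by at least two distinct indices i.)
Roots: {-5, -4, -2, 2}

Each tropical root is a break point of the lower envelope of the lines y = a_i + i · x (there are 5 lines, with slopes 0, 1, ..., 4). Only the lines that attain the minimum somewhere contribute to roots; other lines are dominated. Here the surviving (envelope) indices are i = 4, i = 3, i = 2, i = 1, i = 0.
Intersections between consecutive envelope lines give the roots: for adjacent envelope indices i < j the intersection is x = (a_i − a_j) / (j − i). Reading off the sorted break points: {-5, -4, -2, 2}.
Verification: at each break x_0, at least two indices attain the minimum of min_i(a_i + i · x_0).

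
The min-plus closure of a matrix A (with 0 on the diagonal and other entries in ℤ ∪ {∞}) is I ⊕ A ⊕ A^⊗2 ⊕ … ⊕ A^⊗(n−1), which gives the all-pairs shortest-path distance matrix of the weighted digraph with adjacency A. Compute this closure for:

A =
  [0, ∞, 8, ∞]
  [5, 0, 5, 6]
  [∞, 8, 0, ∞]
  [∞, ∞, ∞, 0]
Closure =
  [0, 16, 8, 22]
  [5, 0, 5, 6]
  [13, 8, 0, 14]
  [∞, ∞, ∞, 0]

This is the Floyd-Warshall all-pairs shortest-path computation. For each intermediate vertex k = 0, 1, …, 3, update dist[i][j] ← min(dist[i][j], dist[i][k] + dist[k][j]). The final matrix gives, for each (i, j), the minimum total weight of any directed path from i to j (possibly empty when i = j).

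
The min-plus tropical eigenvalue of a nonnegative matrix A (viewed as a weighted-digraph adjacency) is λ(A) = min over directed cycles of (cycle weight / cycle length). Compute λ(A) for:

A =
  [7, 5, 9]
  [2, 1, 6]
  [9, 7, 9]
λ(A) = 1

Enumerate directed cycles and compute their means (weight / length). Sample:
  cycle 0 → 0: weight = 7, length = 1, mean = 7/1 ≈ 7.000
  cycle 1 → 1: weight = 1, length = 1, mean = 1/1 ≈ 1.000
  cycle 2 → 2: weight = 9, length = 1, mean = 9/1 ≈ 9.000
  cycle 0 → 1 → 0: weight = 7, length = 2, mean = 7/2 ≈ 3.500
  cycle 0 → 2 → 0: weight = 18, length = 2, mean = 18/2 ≈ 9.000
  cycle 1 → 0 → 1: weight = 7, length = 2, mean = 7/2 ≈ 3.500
Minimum mean = 1.000, attained e.g. along the cycle 1 → 1 with weight 1 and length 1. So λ(A) = 1/1 = 1.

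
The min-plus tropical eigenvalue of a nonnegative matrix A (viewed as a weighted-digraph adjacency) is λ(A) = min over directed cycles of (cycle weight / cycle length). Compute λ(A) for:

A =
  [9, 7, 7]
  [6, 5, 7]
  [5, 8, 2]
λ(A) = 2

Enumerate directed cycles and compute their means (weight / length). Sample:
  cycle 0 → 0: weight = 9, length = 1, mean = 9/1 ≈ 9.000
  cycle 1 → 1: weight = 5, length = 1, mean = 5/1 ≈ 5.000
  cycle 2 → 2: weight = 2, length = 1, mean = 2/1 ≈ 2.000
  cycle 0 → 1 → 0: weight = 13, length = 2, mean = 13/2 ≈ 6.500
  cycle 0 → 2 → 0: weight = 12, length = 2, mean = 12/2 ≈ 6.000
  cycle 1 → 0 → 1: weight = 13, length = 2, mean = 13/2 ≈ 6.500
Minimum mean = 2.000, attained e.g. along the cycle 2 → 2 with weight 2 and length 1. So λ(A) = 2/1 = 2.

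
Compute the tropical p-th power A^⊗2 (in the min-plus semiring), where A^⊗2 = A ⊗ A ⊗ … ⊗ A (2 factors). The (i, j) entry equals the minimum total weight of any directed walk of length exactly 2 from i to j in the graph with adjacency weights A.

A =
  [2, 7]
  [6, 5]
A^⊗2 =
  [4, 9]
  [8, 10]

Each entry (A^⊗2)_ij equals the minimum over all length-2 walks i = v_0 → v_1 → … → v_2 = j of Σ_t A[v_t][v_{t+1}]. For example, for (i, j) = (0, 1) we minimise over 2 possible intermediate vertex sequences; the minimum is 9, attained along the walk 0 → 0 → 1.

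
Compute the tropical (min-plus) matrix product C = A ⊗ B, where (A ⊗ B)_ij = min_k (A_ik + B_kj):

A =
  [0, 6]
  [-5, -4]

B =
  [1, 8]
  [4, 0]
A ⊗ B =
  [1, 6]
  [-4, -4]

Apply the min-plus product entry-by-entry:
  C[0][0] = min over k of (A[0][0] + B[0][0] = 0 + 1 = 1, A[0][1] + B[1][0] = 6 + 4 = 10) = 1 (attained at k = 0)
  C[0][1] = min over k of (A[0][0] + B[0][1] = 0 + 8 = 8, A[0][1] + B[1][1] = 6 + 0 = 6) = 6 (attained at k = 1)
  C[1][0] = min over k of (A[1][0] + B[0][0] = -5 + 1 = -4, A[1][1] + B[1][0] = -4 + 4 = 0) = -4 (attained at k = 0)
  C[1][1] = min over k of (A[1][0] + B[0][1] = -5 + 8 = 3, A[1][1] + B[1][1] = -4 + 0 = -4) = -4 (attained at k = 1)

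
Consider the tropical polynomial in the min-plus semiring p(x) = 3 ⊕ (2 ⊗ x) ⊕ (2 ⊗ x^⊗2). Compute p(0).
p(0) = 2

A tropical monomial a ⊗ x^⊗i evaluates to a + i · x. Evaluating each term at x = 0:
  Term 0 contributes 3 + 0 · 0 = 3
  Term 1 contributes 2 + 1 · 0 = 2
  Term 2 contributes 2 + 2 · 0 = 2
p(0) = ⊕ of these = min[3, 2, 2] = 2.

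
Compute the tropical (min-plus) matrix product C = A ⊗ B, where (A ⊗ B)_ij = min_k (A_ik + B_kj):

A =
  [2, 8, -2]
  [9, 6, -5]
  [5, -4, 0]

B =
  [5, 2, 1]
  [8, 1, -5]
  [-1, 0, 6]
A ⊗ B =
  [-3, -2, 3]
  [-6, -5, 1]
  [-1, -3, -9]

Apply the min-plus product entry-by-entry:
  C[0][0] = min over k of (A[0][0] + B[0][0] = 2 + 5 = 7, A[0][1] + B[1][0] = 8 + 8 = 16, A[0][2] + B[2][0] = -2 + -1 = -3) = -3 (attained at k = 2)
  C[0][1] = min over k of (A[0][0] + B[0][1] = 2 + 2 = 4, A[0][1] + B[1][1] = 8 + 1 = 9, A[0][2] + B[2][1] = -2 + 0 = -2) = -2 (attained at k = 2)
  C[0][2] = min over k of (A[0][0] + B[0][2] = 2 + 1 = 3, A[0][1] + B[1][2] = 8 + -5 = 3, A[0][2] + B[2][2] = -2 + 6 = 4) = 3 (attained at k = 0)
  C[1][0] = min over k of (A[1][0] + B[0][0] = 9 + 5 = 14, A[1][1] + B[1][0] = 6 + 8 = 14, A[1][2] + B[2][0] = -5 + -1 = -6) = -6 (attained at k = 2)
  C[1][1] = min over k of (A[1][0] + B[0][1] = 9 + 2 = 11, A[1][1] + B[1][1] = 6 + 1 = 7, A[1][2] + B[2][1] = -5 + 0 = -5) = -5 (attained at k = 2)
  C[1][2] = min over k of (A[1][0] + B[0][2] = 9 + 1 = 10, A[1][1] + B[1][2] = 6 + -5 = 1, A[1][2] + B[2][2] = -5 + 6 = 1) = 1 (attained at k = 1)
  C[2][0] = min over k of (A[2][0] + B[0][0] = 5 + 5 = 10, A[2][1] + B[1][0] = -4 + 8 = 4, A[2][2] + B[2][0] = 0 + -1 = -1) = -1 (attained at k = 2)
  C[2][1] = min over k of (A[2][0] + B[0][1] = 5 + 2 = 7, A[2][1] + B[1][1] = -4 + 1 = -3, A[2][2] + B[2][1] = 0 + 0 = 0) = -3 (attained at k = 1)
  C[2][2] = min over k of (A[2][0] + B[0][2] = 5 + 1 = 6, A[2][1] + B[1][2] = -4 + -5 = -9, A[2][2] + B[2][2] = 0 + 6 = 6) = -9 (attained at k = 1)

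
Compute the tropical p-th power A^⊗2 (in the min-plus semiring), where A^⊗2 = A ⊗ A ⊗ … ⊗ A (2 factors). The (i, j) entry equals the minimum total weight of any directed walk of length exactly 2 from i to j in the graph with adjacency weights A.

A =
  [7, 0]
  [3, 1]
A^⊗2 =
  [3, 1]
  [4, 2]

Each entry (A^⊗2)_ij equals the minimum over all length-2 walks i = v_0 → v_1 → … → v_2 = j of Σ_t A[v_t][v_{t+1}]. For example, for (i, j) = (0, 1) we minimise over 2 possible intermediate vertex sequences; the minimum is 1, attained along the walk 0 → 1 → 1.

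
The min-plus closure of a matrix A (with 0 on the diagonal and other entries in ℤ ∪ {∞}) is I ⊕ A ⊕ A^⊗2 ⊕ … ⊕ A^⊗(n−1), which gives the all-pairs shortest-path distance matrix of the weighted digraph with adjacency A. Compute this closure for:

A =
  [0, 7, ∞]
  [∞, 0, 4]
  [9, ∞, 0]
Closure =
  [0, 7, 11]
  [13, 0, 4]
  [9, 16, 0]

This is the Floyd-Warshall all-pairs shortest-path computation. For each intermediate vertex k = 0, 1, …, 2, update dist[i][j] ← min(dist[i][j], dist[i][k] + dist[k][j]). The final matrix gives, for each (i, j), the minimum total weight of any directed path from i to j (possibly empty when i = j).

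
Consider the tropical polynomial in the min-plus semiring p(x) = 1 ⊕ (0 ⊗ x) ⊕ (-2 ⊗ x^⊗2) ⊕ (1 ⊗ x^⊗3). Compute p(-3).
p(-3) = -8

A tropical monomial a ⊗ x^⊗i evaluates to a + i · x. Evaluating each term at x = -3:
  Term 0 contributes 1 + 0 · -3 = 1
  Term 1 contributes 0 + 1 · -3 = -3
  Term 2 contributes -2 + 2 · -3 = -8
  Term 3 contributes 1 + 3 · -3 = -8
p(-3) = ⊕ of these = min[1, -3, -8, -8] = -8.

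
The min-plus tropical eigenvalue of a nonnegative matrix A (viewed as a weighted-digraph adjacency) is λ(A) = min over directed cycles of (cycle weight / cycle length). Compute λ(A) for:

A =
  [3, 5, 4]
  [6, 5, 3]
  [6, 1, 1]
λ(A) = 1

Enumerate directed cycles and compute their means (weight / length). Sample:
  cycle 0 → 0: weight = 3, length = 1, mean = 3/1 ≈ 3.000
  cycle 1 → 1: weight = 5, length = 1, mean = 5/1 ≈ 5.000
  cycle 2 → 2: weight = 1, length = 1, mean = 1/1 ≈ 1.000
  cycle 0 → 1 → 0: weight = 11, length = 2, mean = 11/2 ≈ 5.500
  cycle 0 → 2 → 0: weight = 10, length = 2, mean = 10/2 ≈ 5.000
  cycle 1 → 0 → 1: weight = 11, length = 2, mean = 11/2 ≈ 5.500
Minimum mean = 1.000, attained e.g. along the cycle 2 → 2 with weight 1 and length 1. So λ(A) = 1/1 = 1.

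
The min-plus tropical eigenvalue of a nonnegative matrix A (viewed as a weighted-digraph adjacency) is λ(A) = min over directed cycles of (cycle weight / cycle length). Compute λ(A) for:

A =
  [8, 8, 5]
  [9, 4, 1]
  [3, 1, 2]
λ(A) = 1

Enumerate directed cycles and compute their means (weight / length). Sample:
  cycle 0 → 0: weight = 8, length = 1, mean = 8/1 ≈ 8.000
  cycle 1 → 1: weight = 4, length = 1, mean = 4/1 ≈ 4.000
  cycle 2 → 2: weight = 2, length = 1, mean = 2/1 ≈ 2.000
  cycle 0 → 1 → 0: weight = 17, length = 2, mean = 17/2 ≈ 8.500
  cycle 0 → 2 → 0: weight = 8, length = 2, mean = 8/2 ≈ 4.000
  cycle 1 → 0 → 1: weight = 17, length = 2, mean = 17/2 ≈ 8.500
Minimum mean = 1.000, attained e.g. along the cycle 1 → 2 → 1 with weight 2 and length 2. So λ(A) = 2/2 = 1.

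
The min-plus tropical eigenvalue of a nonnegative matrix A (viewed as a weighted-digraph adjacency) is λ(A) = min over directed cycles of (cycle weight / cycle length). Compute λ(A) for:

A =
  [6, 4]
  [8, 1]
λ(A) = 1

Enumerate directed cycles and compute their means (weight / length). Sample:
  cycle 0 → 0: weight = 6, length = 1, mean = 6/1 ≈ 6.000
  cycle 1 → 1: weight = 1, length = 1, mean = 1/1 ≈ 1.000
  cycle 0 → 1 → 0: weight = 12, length = 2, mean = 12/2 ≈ 6.000
  cycle 1 → 0 → 1: weight = 12, length = 2, mean = 12/2 ≈ 6.000
Minimum mean = 1.000, attained e.g. along the cycle 1 → 1 with weight 1 and length 1. So λ(A) = 1/1 = 1.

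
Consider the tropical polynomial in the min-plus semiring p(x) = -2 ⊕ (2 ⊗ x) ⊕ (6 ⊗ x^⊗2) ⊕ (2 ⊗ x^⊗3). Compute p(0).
p(0) = -2

A tropical monomial a ⊗ x^⊗i evaluates to a + i · x. Evaluating each term at x = 0:
  Term 0 contributes -2 + 0 · 0 = -2
  Term 1 contributes 2 + 1 · 0 = 2
  Term 2 contributes 6 + 2 · 0 = 6
  Term 3 contributes 2 + 3 · 0 = 2
p(0) = ⊕ of these = min[-2, 2, 6, 2] = -2.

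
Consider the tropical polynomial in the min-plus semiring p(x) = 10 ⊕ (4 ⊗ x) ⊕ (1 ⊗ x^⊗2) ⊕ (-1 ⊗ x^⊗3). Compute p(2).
p(2) = 5

A tropical monomial a ⊗ x^⊗i evaluates to a + i · x. Evaluating each term at x = 2:
  Term 0 contributes 10 + 0 · 2 = 10
  Term 1 contributes 4 + 1 · 2 = 6
  Term 2 contributes 1 + 2 · 2 = 5
  Term 3 contributes -1 + 3 · 2 = 5
p(2) = ⊕ of these = min[10, 6, 5, 5] = 5.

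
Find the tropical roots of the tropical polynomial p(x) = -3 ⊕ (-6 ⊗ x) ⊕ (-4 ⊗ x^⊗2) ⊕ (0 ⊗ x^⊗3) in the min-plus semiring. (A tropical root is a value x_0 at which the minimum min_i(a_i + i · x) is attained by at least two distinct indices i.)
Roots: {-4, -2, 3}

Each tropical root is a break point of the lower envelope of the lines y = a_i + i · x (there are 4 lines, with slopes 0, 1, ..., 3). Only the lines that attain the minimum somewhere contribute to roots; other lines are dominated. Here the surviving (envelope) indices are i = 3, i = 2, i = 1, i = 0.
Intersections between consecutive envelope lines give the roots: for adjacent envelope indices i < j the intersection is x = (a_i − a_j) / (j − i). Reading off the sorted break points: {-4, -2, 3}.
Verification: at each break x_0, at least two indices attain the minimum of min_i(a_i + i · x_0).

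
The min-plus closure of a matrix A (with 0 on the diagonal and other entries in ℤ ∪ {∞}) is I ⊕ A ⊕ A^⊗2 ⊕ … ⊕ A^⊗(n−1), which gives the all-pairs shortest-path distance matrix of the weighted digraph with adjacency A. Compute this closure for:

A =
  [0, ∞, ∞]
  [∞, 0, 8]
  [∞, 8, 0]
Closure =
  [0, ∞, ∞]
  [∞, 0, 8]
  [∞, 8, 0]

This is the Floyd-Warshall all-pairs shortest-path computation. For each intermediate vertex k = 0, 1, …, 2, update dist[i][j] ← min(dist[i][j], dist[i][k] + dist[k][j]). The final matrix gives, for each (i, j), the minimum total weight of any directed path from i to j (possibly empty when i = j).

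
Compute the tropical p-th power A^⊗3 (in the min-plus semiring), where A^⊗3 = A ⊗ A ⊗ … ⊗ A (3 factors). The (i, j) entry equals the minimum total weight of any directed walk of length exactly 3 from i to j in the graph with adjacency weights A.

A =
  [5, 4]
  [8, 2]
A^⊗3 =
  [14, 8]
  [12, 6]

Each entry (A^⊗3)_ij equals the minimum over all length-3 walks i = v_0 → v_1 → … → v_3 = j of Σ_t A[v_t][v_{t+1}]. For example, for (i, j) = (0, 1) we minimise over 4 possible intermediate vertex sequences; the minimum is 8, attained along the walk 0 → 1 → 1 → 1.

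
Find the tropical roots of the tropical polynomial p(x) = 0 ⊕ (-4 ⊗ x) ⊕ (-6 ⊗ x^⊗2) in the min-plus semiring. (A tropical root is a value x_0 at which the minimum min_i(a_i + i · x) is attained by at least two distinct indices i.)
Roots: {2, 4}

Each tropical root is a break point of the lower envelope of the lines y = a_i + i · x (there are 3 lines, with slopes 0, 1, ..., 2). Only the lines that attain the minimum somewhere contribute to roots; other lines are dominated. Here the surviving (envelope) indices are i = 2, i = 1, i = 0.
Intersections between consecutive envelope lines give the roots: for adjacent envelope indices i < j the intersection is x = (a_i − a_j) / (j − i). Reading off the sorted break points: {2, 4}.
Verification: at each break x_0, at least two indices attain the minimum of min_i(a_i + i · x_0).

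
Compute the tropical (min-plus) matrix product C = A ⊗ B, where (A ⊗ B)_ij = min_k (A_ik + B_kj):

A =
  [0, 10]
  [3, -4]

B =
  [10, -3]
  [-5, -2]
A ⊗ B =
  [5, -3]
  [-9, -6]

Apply the min-plus product entry-by-entry:
  C[0][0] = min over k of (A[0][0] + B[0][0] = 0 + 10 = 10, A[0][1] + B[1][0] = 10 + -5 = 5) = 5 (attained at k = 1)
  C[0][1] = min over k of (A[0][0] + B[0][1] = 0 + -3 = -3, A[0][1] + B[1][1] = 10 + -2 = 8) = -3 (attained at k = 0)
  C[1][0] = min over k of (A[1][0] + B[0][0] = 3 + 10 = 13, A[1][1] + B[1][0] = -4 + -5 = -9) = -9 (attained at k = 1)
  C[1][1] = min over k of (A[1][0] + B[0][1] = 3 + -3 = 0, A[1][1] + B[1][1] = -4 + -2 = -6) = -6 (attained at k = 1)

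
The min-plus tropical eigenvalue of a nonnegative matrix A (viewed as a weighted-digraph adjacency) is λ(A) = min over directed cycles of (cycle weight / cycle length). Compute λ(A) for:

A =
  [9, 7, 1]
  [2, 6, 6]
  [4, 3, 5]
λ(A) = 2

Enumerate directed cycles and compute their means (weight / length). Sample:
  cycle 0 → 0: weight = 9, length = 1, mean = 9/1 ≈ 9.000
  cycle 1 → 1: weight = 6, length = 1, mean = 6/1 ≈ 6.000
  cycle 2 → 2: weight = 5, length = 1, mean = 5/1 ≈ 5.000
  cycle 0 → 1 → 0: weight = 9, length = 2, mean = 9/2 ≈ 4.500
  cycle 0 → 2 → 0: weight = 5, length = 2, mean = 5/2 ≈ 2.500
  cycle 1 → 0 → 1: weight = 9, length = 2, mean = 9/2 ≈ 4.500
Minimum mean = 2.000, attained e.g. along the cycle 0 → 2 → 1 → 0 with weight 6 and length 3. So λ(A) = 6/3 = 2.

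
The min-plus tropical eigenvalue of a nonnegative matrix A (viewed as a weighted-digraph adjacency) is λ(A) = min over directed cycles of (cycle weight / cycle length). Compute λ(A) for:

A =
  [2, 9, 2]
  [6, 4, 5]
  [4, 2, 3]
λ(A) = 2

Enumerate directed cycles and compute their means (weight / length). Sample:
  cycle 0 → 0: weight = 2, length = 1, mean = 2/1 ≈ 2.000
  cycle 1 → 1: weight = 4, length = 1, mean = 4/1 ≈ 4.000
  cycle 2 → 2: weight = 3, length = 1, mean = 3/1 ≈ 3.000
  cycle 0 → 1 → 0: weight = 15, length = 2, mean = 15/2 ≈ 7.500
  cycle 0 → 2 → 0: weight = 6, length = 2, mean = 6/2 ≈ 3.000
  cycle 1 → 0 → 1: weight = 15, length = 2, mean = 15/2 ≈ 7.500
Minimum mean = 2.000, attained e.g. along the cycle 0 → 0 with weight 2 and length 1. So λ(A) = 2/1 = 2.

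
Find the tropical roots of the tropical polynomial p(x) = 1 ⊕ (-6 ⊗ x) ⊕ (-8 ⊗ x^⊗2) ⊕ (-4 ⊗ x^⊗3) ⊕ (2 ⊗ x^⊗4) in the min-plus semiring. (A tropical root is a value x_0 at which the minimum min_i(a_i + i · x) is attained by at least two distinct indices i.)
Roots: {-6, -4, 2, 7}

Each tropical root is a break point of the lower envelope of the lines y = a_i + i · x (there are 5 lines, with slopes 0, 1, ..., 4). Only the lines that attain the minimum somewhere contribute to roots; other lines are dominated. Here the surviving (envelope) indices are i = 4, i = 3, i = 2, i = 1, i = 0.
Intersections between consecutive envelope lines give the roots: for adjacent envelope indices i < j the intersection is x = (a_i − a_j) / (j − i). Reading off the sorted break points: {-6, -4, 2, 7}.
Verification: at each break x_0, at least two indices attain the minimum of min_i(a_i + i · x_0).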